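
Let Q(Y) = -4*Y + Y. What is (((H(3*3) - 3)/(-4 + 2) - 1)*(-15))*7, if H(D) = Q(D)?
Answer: -1470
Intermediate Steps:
Q(Y) = -3*Y
H(D) = -3*D
(((H(3*3) - 3)/(-4 + 2) - 1)*(-15))*7 = (((-9*3 - 3)/(-4 + 2) - 1)*(-15))*7 = (((-3*9 - 3)/(-2) - 1)*(-15))*7 = (((-27 - 3)*(-½) - 1)*(-15))*7 = ((-30*(-½) - 1)*(-15))*7 = ((15 - 1)*(-15))*7 = (14*(-15))*7 = -210*7 = -1470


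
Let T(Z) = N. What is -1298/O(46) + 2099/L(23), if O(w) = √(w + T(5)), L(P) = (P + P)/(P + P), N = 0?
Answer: 2099 - 649*√46/23 ≈ 1907.6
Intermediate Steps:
T(Z) = 0
L(P) = 1 (L(P) = (2*P)/((2*P)) = (2*P)*(1/(2*P)) = 1)
O(w) = √w (O(w) = √(w + 0) = √w)
-1298/O(46) + 2099/L(23) = -1298*√46/46 + 2099/1 = -649*√46/23 + 2099*1 = -649*√46/23 + 2099 = 2099 - 649*√46/23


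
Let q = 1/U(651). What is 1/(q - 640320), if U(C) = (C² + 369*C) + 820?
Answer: -664840/425710348799 ≈ -1.5617e-6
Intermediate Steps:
U(C) = 820 + C² + 369*C
q = 1/664840 (q = 1/(820 + 651² + 369*651) = 1/(820 + 423801 + 240219) = 1/664840 ≈ 1.5041e-6)
1/(q - 640320) = 1/(1/664840 - 640320) = 1/(-425710348799/664840) = -664840/425710348799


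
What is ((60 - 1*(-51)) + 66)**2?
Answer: 31329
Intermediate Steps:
((60 - 1*(-51)) + 66)**2 = ((60 + 51) + 66)**2 = (111 + 66)**2 = 177**2 = 31329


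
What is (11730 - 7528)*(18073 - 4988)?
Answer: 54983170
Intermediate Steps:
(11730 - 7528)*(18073 - 4988) = 4202*13085 = 54983170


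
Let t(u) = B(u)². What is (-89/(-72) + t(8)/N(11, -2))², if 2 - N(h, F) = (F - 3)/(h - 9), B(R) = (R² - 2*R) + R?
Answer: 31192225/64 ≈ 4.8738e+5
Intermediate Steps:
B(R) = R² - R
t(u) = u²*(-1 + u)² (t(u) = (u*(-1 + u))² = u²*(-1 + u)²)
N(h, F) = 2 - (-3 + F)/(-9 + h) (N(h, F) = 2 - (F - 3)/(h - 9) = 2 - (-3 + F)/(-9 + h))
(-89/(-72) + t(8)/N(11, -2))² = (-89/(-72) + (8²*(-1 + 8)²)/(((-15 - 1*(-2) + 2*11)/(-9 + 11))))² = (-89*(-1/72) + (64*7²)/(((-15 + 2 + 22)/2)))² = (89/72 + (64*49)/(((½)*9)))² = (89/72 + 3136/(9/2))² = (89/72 + 3136*(2/9))² = (89/72 + 6272/9)² = (5585/8)² = 31192225/64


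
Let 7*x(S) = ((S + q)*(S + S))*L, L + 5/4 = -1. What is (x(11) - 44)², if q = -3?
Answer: 495616/49 ≈ 10115.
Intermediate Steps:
L = -9/4 (L = -5/4 - 1 = -9/4 ≈ -2.2500)
x(S) = -9*S*(-3 + S)/14 (x(S) = (((S - 3)*(S + S))*(-9/4))/7 = (((-3 + S)*(2*S))*(-9/4))/7 = ((2*S*(-3 + S))*(-9/4))/7 = (-9*S*(-3 + S)/2)/7 = -9*S*(-3 + S)/14)
(x(11) - 44)² = ((9/14)*11*(3 - 1*11) - 44)² = ((9/14)*11*(3 - 11) - 44)² = ((9/14)*11*(-8) - 44)² = (-396/7 - 44)² = (-704/7)² = 495616/49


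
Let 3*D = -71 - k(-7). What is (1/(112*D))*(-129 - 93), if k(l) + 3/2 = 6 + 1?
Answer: 37/476 ≈ 0.077731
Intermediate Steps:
k(l) = 11/2 (k(l) = -3/2 + (6 + 1) = -3/2 + 7 = 11/2)
D = -51/2 (D = (-71 - 1*11/2)/3 = (-71 - 11/2)/3 = (⅓)*(-153/2) = -51/2 ≈ -25.500)
(1/(112*D))*(-129 - 93) = (1/(112*(-51/2)))*(-129 - 93) = ((1/112)*(-2/51))*(-222) = -1/2856*(-222) = 37/476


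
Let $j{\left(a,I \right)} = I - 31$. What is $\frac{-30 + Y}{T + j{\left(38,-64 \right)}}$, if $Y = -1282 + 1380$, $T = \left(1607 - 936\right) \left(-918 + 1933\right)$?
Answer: $\frac{34}{340485} \approx 9.9858 \cdot 10^{-5}$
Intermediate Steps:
$j{\left(a,I \right)} = -31 + I$ ($j{\left(a,I \right)} = I - 31 = -31 + I$)
$T = 681065$ ($T = 671 \cdot 1015 = 681065$)
$Y = 98$
$\frac{-30 + Y}{T + j{\left(38,-64 \right)}} = \frac{-30 + 98}{681065 - 95} = \frac{68}{681065 - 95} = \frac{68}{680970} = 68 \cdot \frac{1}{680970} = \frac{34}{340485}$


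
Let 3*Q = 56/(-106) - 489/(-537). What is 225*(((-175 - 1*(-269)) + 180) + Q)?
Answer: 585145575/9487 ≈ 61679.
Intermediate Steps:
Q = 1209/9487 (Q = (56/(-106) - 489/(-537))/3 = (56*(-1/106) - 489*(-1/537))/3 = (-28/53 + 163/179)/3 = (⅓)*(3627/9487) = 1209/9487 ≈ 0.12744)
225*(((-175 - 1*(-269)) + 180) + Q) = 225*(((-175 - 1*(-269)) + 180) + 1209/9487) = 225*(((-175 + 269) + 180) + 1209/9487) = 225*((94 + 180) + 1209/9487) = 225*(274 + 1209/9487) = 225*(2600647/9487) = 585145575/9487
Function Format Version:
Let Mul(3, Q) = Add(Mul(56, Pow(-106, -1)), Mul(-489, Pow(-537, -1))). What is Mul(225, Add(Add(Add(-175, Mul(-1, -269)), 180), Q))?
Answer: Rational(585145575, 9487) ≈ 61679.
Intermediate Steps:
Q = Rational(1209, 9487) (Q = Mul(Rational(1, 3), Add(Mul(56, Pow(-106, -1)), Mul(-489, Pow(-537, -1)))) = Mul(Rational(1, 3), Add(Mul(56, Rational(-1, 106)), Mul(-489, Rational(-1, 537)))) = Mul(Rational(1, 3), Add(Rational(-28, 53), Rational(163, 179))) = Mul(Rational(1, 3), Rational(3627, 9487)) = Rational(1209, 9487) ≈ 0.12744)
Mul(225, Add(Add(Add(-175, Mul(-1, -269)), 180), Q)) = Mul(225, Add(Add(Add(-175, Mul(-1, -269)), 180), Rational(1209, 9487))) = Mul(225, Add(Add(Add(-175, 269), 180), Rational(1209, 9487))) = Mul(225, Add(Add(94, 180), Rational(1209, 9487))) = Mul(225, Add(274, Rational(1209, 9487))) = Mul(225, Rational(2600647, 9487)) = Rational(585145575, 9487)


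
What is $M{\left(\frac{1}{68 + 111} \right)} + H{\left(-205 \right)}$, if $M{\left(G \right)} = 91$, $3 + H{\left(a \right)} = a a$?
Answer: $42113$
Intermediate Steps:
$H{\left(a \right)} = -3 + a^{2}$ ($H{\left(a \right)} = -3 + a a = -3 + a^{2}$)
$M{\left(\frac{1}{68 + 111} \right)} + H{\left(-205 \right)} = 91 - \left(3 - \left(-205\right)^{2}\right) = 91 + \left(-3 + 42025\right) = 91 + 42022 = 42113$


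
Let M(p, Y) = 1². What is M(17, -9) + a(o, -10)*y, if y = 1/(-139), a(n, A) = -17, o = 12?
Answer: 156/139 ≈ 1.1223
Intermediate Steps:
M(p, Y) = 1
y = -1/139 ≈ -0.0071942
M(17, -9) + a(o, -10)*y = 1 - 17*(-1/139) = 1 + 17/139 = 156/139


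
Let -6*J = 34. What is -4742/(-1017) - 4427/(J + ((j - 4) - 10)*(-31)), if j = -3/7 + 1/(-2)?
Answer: -98053220/19525383 ≈ -5.0218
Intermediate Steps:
j = -13/14 (j = -3*⅐ + 1*(-½) = -3/7 - ½ = -13/14 ≈ -0.92857)
J = -17/3 (J = -⅙*34 = -17/3 ≈ -5.6667)
-4742/(-1017) - 4427/(J + ((j - 4) - 10)*(-31)) = -4742/(-1017) - 4427/(-17/3 + ((-13/14 - 4) - 10)*(-31)) = -4742*(-1/1017) - 4427/(-17/3 + (-69/14 - 10)*(-31)) = 4742/1017 - 4427/(-17/3 - 209/14*(-31)) = 4742/1017 - 4427/(-17/3 + 6479/14) = 4742/1017 - 4427/19199/42 = 4742/1017 - 4427*42/19199 = 4742/1017 - 185934/19199 = -98053220/19525383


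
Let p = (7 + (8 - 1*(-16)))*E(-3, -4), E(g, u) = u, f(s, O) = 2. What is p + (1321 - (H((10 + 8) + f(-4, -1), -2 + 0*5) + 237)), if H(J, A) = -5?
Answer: 965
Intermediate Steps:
p = -124 (p = (7 + (8 - 1*(-16)))*(-4) = (7 + (8 + 16))*(-4) = (7 + 24)*(-4) = 31*(-4) = -124)
p + (1321 - (H((10 + 8) + f(-4, -1), -2 + 0*5) + 237)) = -124 + (1321 - (-5 + 237)) = -124 + (1321 - 1*232) = -124 + (1321 - 232) = -124 + 1089 = 965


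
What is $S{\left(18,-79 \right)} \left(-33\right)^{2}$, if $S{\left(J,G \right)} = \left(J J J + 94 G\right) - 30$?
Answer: $-1768536$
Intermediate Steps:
$S{\left(J,G \right)} = -30 + J^{3} + 94 G$ ($S{\left(J,G \right)} = \left(J^{2} J + 94 G\right) - 30 = \left(J^{3} + 94 G\right) - 30 = -30 + J^{3} + 94 G$)
$S{\left(18,-79 \right)} \left(-33\right)^{2} = \left(-30 + 18^{3} + 94 \left(-79\right)\right) \left(-33\right)^{2} = \left(-30 + 5832 - 7426\right) 1089 = \left(-1624\right) 1089 = -1768536$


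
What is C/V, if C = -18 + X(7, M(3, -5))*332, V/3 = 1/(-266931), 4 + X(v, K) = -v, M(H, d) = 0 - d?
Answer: 326545590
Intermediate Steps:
M(H, d) = -d
X(v, K) = -4 - v
V = -1/88977 (V = 3/(-266931) = 3*(-1/266931) = -1/88977 ≈ -1.1239e-5)
C = -3670 (C = -18 + (-4 - 1*7)*332 = -18 + (-4 - 7)*332 = -18 - 11*332 = -18 - 3652 = -3670)
C/V = -3670/(-1/88977) = -3670*(-88977) = 326545590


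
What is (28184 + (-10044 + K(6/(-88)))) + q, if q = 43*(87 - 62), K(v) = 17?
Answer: 19232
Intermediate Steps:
q = 1075 (q = 43*25 = 1075)
(28184 + (-10044 + K(6/(-88)))) + q = (28184 + (-10044 + 17)) + 1075 = (28184 - 10027) + 1075 = 18157 + 1075 = 19232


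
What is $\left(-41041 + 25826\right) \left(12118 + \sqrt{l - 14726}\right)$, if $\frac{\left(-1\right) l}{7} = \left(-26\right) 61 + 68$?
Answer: $-184375370 - 152150 i \sqrt{41} \approx -1.8438 \cdot 10^{8} - 9.7424 \cdot 10^{5} i$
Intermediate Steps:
$l = 10626$ ($l = - 7 \left(\left(-26\right) 61 + 68\right) = - 7 \left(-1586 + 68\right) = \left(-7\right) \left(-1518\right) = 10626$)
$\left(-41041 + 25826\right) \left(12118 + \sqrt{l - 14726}\right) = \left(-41041 + 25826\right) \left(12118 + \sqrt{10626 - 14726}\right) = - 15215 \left(12118 + \sqrt{-4100}\right) = - 15215 \left(12118 + 10 i \sqrt{41}\right) = -184375370 - 152150 i \sqrt{41}$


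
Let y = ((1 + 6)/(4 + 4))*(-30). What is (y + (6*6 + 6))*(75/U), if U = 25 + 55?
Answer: 945/64 ≈ 14.766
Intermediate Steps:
U = 80
y = -105/4 (y = (7/8)*(-30) = -105/4 ≈ -26.250)
(y + (6*6 + 6))*(75/U) = (-105/4 + (6*6 + 6))*(75/80) = (-105/4 + (36 + 6))*(75*(1/80)) = (-105/4 + 42)*(15/16) = (63/4)*(15/16) = 945/64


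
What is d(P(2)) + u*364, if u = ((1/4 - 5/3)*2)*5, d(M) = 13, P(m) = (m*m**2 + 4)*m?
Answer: -15431/3 ≈ -5143.7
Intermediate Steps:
P(m) = m*(4 + m**3) (P(m) = (m**3 + 4)*m = (4 + m**3)*m = m*(4 + m**3))
u = -85/6 (u = ((1*(1/4) - 5*1/3)*2)*5 = ((1/4 - 5/3)*2)*5 = -17/12*2*5 = -17/6*5 = -85/6 ≈ -14.167)
d(P(2)) + u*364 = 13 - 85/6*364 = 13 - 15470/3 = -15431/3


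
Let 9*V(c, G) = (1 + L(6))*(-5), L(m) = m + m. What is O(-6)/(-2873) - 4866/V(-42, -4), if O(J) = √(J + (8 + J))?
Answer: 43794/65 - 2*I/2873 ≈ 673.75 - 0.00069614*I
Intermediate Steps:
L(m) = 2*m
V(c, G) = -65/9 (V(c, G) = ((1 + 2*6)*(-5))/9 = ((1 + 12)*(-5))/9 = (13*(-5))/9 = (⅑)*(-65) = -65/9)
O(J) = √(8 + 2*J)
O(-6)/(-2873) - 4866/V(-42, -4) = √(8 + 2*(-6))/(-2873) - 4866/(-65/9) = √(8 - 12)*(-1/2873) - 4866*(-9/65) = √(-4)*(-1/2873) + 43794/65 = (2*I)*(-1/2873) + 43794/65 = -2*I/2873 + 43794/65 = 43794/65 - 2*I/2873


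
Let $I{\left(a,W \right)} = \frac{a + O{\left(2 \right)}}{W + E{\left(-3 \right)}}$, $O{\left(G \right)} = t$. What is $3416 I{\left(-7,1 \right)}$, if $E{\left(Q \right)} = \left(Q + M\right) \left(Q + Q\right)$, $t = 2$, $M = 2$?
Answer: $-2440$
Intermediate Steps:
$E{\left(Q \right)} = 2 Q \left(2 + Q\right)$ ($E{\left(Q \right)} = \left(Q + 2\right) \left(Q + Q\right) = \left(2 + Q\right) 2 Q = 2 Q \left(2 + Q\right)$)
$O{\left(G \right)} = 2$
$I{\left(a,W \right)} = \frac{2 + a}{6 + W}$ ($I{\left(a,W \right)} = \frac{a + 2}{W + 2 \left(-3\right) \left(2 - 3\right)} = \frac{2 + a}{W + 2 \left(-3\right) \left(-1\right)} = \frac{2 + a}{W + 6} = \frac{2 + a}{6 + W}$)
$3416 I{\left(-7,1 \right)} = 3416 \frac{2 - 7}{6 + 1} = 3416 \cdot \frac{1}{7} \left(-5\right) = 3416 \left(- \frac{5}{7}\right) = -2440$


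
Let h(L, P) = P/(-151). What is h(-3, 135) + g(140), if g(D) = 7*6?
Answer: 6207/151 ≈ 41.106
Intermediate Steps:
g(D) = 42
h(L, P) = -P/151 (h(L, P) = P*(-1/151) = -P/151)
h(-3, 135) + g(140) = -1/151*135 + 42 = -135/151 + 42 = 6207/151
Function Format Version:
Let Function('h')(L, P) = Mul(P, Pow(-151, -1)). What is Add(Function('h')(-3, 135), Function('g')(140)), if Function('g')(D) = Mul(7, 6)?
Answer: Rational(6207, 151) ≈ 41.106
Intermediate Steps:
Function('g')(D) = 42
Function('h')(L, P) = Mul(Rational(-1, 151), P) (Function('h')(L, P) = Mul(P, Rational(-1, 151)) = Mul(Rational(-1, 151), P))
Add(Function('h')(-3, 135), Function('g')(140)) = Add(Mul(Rational(-1, 151), 135), 42) = Add(Rational(-135, 151), 42) = Rational(6207, 151)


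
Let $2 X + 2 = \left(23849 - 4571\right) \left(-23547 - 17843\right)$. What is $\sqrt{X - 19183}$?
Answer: $i \sqrt{398977394} \approx 19974.0 i$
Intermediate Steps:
$X = -398958211$ ($X = -1 + \frac{\left(23849 - 4571\right) \left(-23547 - 17843\right)}{2} = -1 + \frac{19278 \left(-41390\right)}{2} = -1 + \frac{1}{2} \left(-797916420\right) = -1 - 398958210 = -398958211$)
$\sqrt{X - 19183} = \sqrt{-398958211 - 19183} = \sqrt{-398977394} = i \sqrt{398977394}$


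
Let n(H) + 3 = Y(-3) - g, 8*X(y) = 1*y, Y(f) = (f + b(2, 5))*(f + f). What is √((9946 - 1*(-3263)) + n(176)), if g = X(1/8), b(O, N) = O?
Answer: √845567/8 ≈ 114.94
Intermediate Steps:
Y(f) = 2*f*(2 + f) (Y(f) = (f + 2)*(f + f) = (2 + f)*(2*f) = 2*f*(2 + f))
X(y) = y/8 (X(y) = (1*y)/8 = y/8)
g = 1/64 (g = (⅛)/8 = (⅛)*(⅛) = 1/64 ≈ 0.015625)
n(H) = 191/64 (n(H) = -3 + (2*(-3)*(2 - 3) - 1*1/64) = -3 + (2*(-3)*(-1) - 1/64) = -3 + (6 - 1/64) = -3 + 383/64 = 191/64)
√((9946 - 1*(-3263)) + n(176)) = √((9946 - 1*(-3263)) + 191/64) = √((9946 + 3263) + 191/64) = √(13209 + 191/64) = √(845567/64) = √845567/8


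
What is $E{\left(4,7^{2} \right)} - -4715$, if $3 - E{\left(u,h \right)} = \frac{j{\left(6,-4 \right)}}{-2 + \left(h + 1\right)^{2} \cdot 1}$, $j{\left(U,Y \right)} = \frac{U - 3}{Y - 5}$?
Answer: $\frac{35356693}{7494} \approx 4718.0$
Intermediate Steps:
$j{\left(U,Y \right)} = \frac{-3 + U}{-5 + Y}$
$E{\left(u,h \right)} = 3 + \frac{1}{3 \left(-2 + \left(1 + h\right)^{2}\right)}$ ($E{\left(u,h \right)} = 3 - \frac{\frac{1}{-5 - 4} \left(-3 + 6\right)}{-2 + \left(h + 1\right)^{2} \cdot 1} = 3 - \frac{\frac{1}{-9} \cdot 3}{-2 + \left(1 + h\right)^{2} \cdot 1} = 3 - \frac{\left(- \frac{1}{9}\right) 3}{-2 + \left(1 + h\right)^{2}} = 3 - - \frac{1}{3 \left(-2 + \left(1 + h\right)^{2}\right)} = 3 + \frac{1}{3 \left(-2 + \left(1 + h\right)^{2}\right)}$)
$E{\left(4,7^{2} \right)} - -4715 = \frac{-17 + 9 \left(1 + 7^{2}\right)^{2}}{3 \left(-2 + \left(1 + 7^{2}\right)^{2}\right)} - -4715 = \frac{-17 + 9 \left(1 + 49\right)^{2}}{3 \left(-2 + \left(1 + 49\right)^{2}\right)} + 4715 = \frac{-17 + 9 \cdot 50^{2}}{3 \left(-2 + 50^{2}\right)} + 4715 = \frac{-17 + 9 \cdot 2500}{3 \left(-2 + 2500\right)} + 4715 = \frac{-17 + 22500}{3 \cdot 2498} + 4715 = \frac{1}{3} \cdot \frac{1}{2498} \cdot 22483 + 4715 = \frac{22483}{7494} + 4715 = \frac{35356693}{7494}$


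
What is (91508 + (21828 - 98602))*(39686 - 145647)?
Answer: -1561229374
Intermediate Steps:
(91508 + (21828 - 98602))*(39686 - 145647) = (91508 - 76774)*(-105961) = 14734*(-105961) = -1561229374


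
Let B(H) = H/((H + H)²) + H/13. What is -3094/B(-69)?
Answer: 653016/1121 ≈ 582.53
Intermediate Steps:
B(H) = 1/(4*H) + H/13 (B(H) = H/((2*H)²) + H*(1/13) = H/((4*H²)) + H/13 = H*(1/(4*H²)) + H/13 = 1/(4*H) + H/13)
-3094/B(-69) = -3094/((¼)/(-69) + (1/13)*(-69)) = -3094/((¼)*(-1/69) - 69/13) = -3094/(-1/276 - 69/13) = -3094/(-19057/3588) = -3094*(-3588/19057) = 653016/1121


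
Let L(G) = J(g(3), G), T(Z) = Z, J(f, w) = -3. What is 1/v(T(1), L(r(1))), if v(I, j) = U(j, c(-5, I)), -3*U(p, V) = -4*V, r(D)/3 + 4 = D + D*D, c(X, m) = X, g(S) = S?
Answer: -3/20 ≈ -0.15000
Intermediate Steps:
r(D) = -12 + 3*D + 3*D**2 (r(D) = -12 + 3*(D + D*D) = -12 + 3*(D + D**2) = -12 + (3*D + 3*D**2) = -12 + 3*D + 3*D**2)
L(G) = -3
U(p, V) = 4*V/3 (U(p, V) = -(-4)*V/3 = 4*V/3)
v(I, j) = -20/3 (v(I, j) = (4/3)*(-5) = -20/3)
1/v(T(1), L(r(1))) = 1/(-20/3) = -3/20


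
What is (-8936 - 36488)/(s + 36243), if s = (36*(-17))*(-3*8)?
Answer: -45424/50931 ≈ -0.89187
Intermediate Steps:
s = 14688 (s = -612*(-24) = 14688)
(-8936 - 36488)/(s + 36243) = (-8936 - 36488)/(14688 + 36243) = -45424/50931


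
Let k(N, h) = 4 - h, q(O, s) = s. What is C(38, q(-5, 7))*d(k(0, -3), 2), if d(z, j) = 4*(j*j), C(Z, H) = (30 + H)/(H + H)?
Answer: 296/7 ≈ 42.286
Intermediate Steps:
C(Z, H) = (30 + H)/(2*H) (C(Z, H) = (30 + H)/((2*H)) = (30 + H)*(1/(2*H)) = (30 + H)/(2*H))
d(z, j) = 4*j**2
C(38, q(-5, 7))*d(k(0, -3), 2) = ((1/2)*(30 + 7)/7)*(4*2**2) = ((1/2)*(1/7)*37)*(4*4) = (37/14)*16 = 296/7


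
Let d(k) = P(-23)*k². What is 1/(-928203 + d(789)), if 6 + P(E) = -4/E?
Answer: -23/104766483 ≈ -2.1954e-7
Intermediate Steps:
P(E) = -6 - 4/E
d(k) = -134*k²/23 (d(k) = (-6 - 4/(-23))*k² = (-6 - 4*(-1/23))*k² = (-6 + 4/23)*k² = -134*k²/23)
1/(-928203 + d(789)) = 1/(-928203 - 134/23*789²) = 1/(-928203 - 134/23*622521) = 1/(-928203 - 83417814/23) = 1/(-104766483/23) = -23/104766483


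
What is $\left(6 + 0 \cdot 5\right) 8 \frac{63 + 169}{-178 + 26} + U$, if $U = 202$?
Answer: $\frac{2446}{19} \approx 128.74$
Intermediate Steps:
$\left(6 + 0 \cdot 5\right) 8 \frac{63 + 169}{-178 + 26} + U = \left(6 + 0 \cdot 5\right) 8 \frac{63 + 169}{-178 + 26} + 202 = \left(6 + 0\right) 8 \frac{232}{-152} + 202 = 6 \cdot 8 \cdot 232 \left(- \frac{1}{152}\right) + 202 = 48 \left(- \frac{29}{19}\right) + 202 = - \frac{1392}{19} + 202 = \frac{2446}{19}$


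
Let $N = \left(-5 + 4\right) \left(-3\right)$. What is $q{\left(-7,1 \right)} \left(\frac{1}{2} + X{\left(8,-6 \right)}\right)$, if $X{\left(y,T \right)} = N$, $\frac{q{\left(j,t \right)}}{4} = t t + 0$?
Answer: $14$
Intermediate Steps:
$q{\left(j,t \right)} = 4 t^{2}$ ($q{\left(j,t \right)} = 4 \left(t t + 0\right) = 4 \left(t^{2} + 0\right) = 4 t^{2}$)
$N = 3$ ($N = \left(-1\right) \left(-3\right) = 3$)
$X{\left(y,T \right)} = 3$
$q{\left(-7,1 \right)} \left(\frac{1}{2} + X{\left(8,-6 \right)}\right) = 4 \cdot 1^{2} \left(\frac{1}{2} + 3\right) = 4 \cdot 1 \left(\frac{1}{2} + 3\right) = 4 \cdot \frac{7}{2} = 14$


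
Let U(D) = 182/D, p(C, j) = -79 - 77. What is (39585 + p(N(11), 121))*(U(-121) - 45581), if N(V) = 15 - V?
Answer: -217469979207/121 ≈ -1.7973e+9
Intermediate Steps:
p(C, j) = -156
(39585 + p(N(11), 121))*(U(-121) - 45581) = (39585 - 156)*(182/(-121) - 45581) = 39429*(182*(-1/121) - 45581) = 39429*(-182/121 - 45581) = 39429*(-5515483/121) = -217469979207/121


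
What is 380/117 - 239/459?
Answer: 16273/5967 ≈ 2.7272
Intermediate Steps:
380/117 - 239/459 = 16273/5967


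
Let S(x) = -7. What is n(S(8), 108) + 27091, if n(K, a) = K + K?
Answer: 27077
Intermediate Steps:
n(K, a) = 2*K
n(S(8), 108) + 27091 = 2*(-7) + 27091 = -14 + 27091 = 27077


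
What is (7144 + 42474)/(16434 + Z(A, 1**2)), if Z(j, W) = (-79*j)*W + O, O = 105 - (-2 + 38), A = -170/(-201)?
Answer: 9973218/3303673 ≈ 3.0188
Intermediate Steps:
A = 170/201 (A = -170*(-1/201) = 170/201 ≈ 0.84577)
O = 69 (O = 105 - 1*36 = 105 - 36 = 69)
Z(j, W) = 69 - 79*W*j (Z(j, W) = (-79*j)*W + 69 = -79*W*j + 69 = 69 - 79*W*j)
(7144 + 42474)/(16434 + Z(A, 1**2)) = (7144 + 42474)/(16434 + (69 - 79*1**2*170/201)) = 49618/(16434 + (69 - 79*1*170/201)) = 49618/(16434 + (69 - 13430/201)) = 49618/(16434 + 439/201) = 49618/(3303673/201) = 49618*(201/3303673) = 9973218/3303673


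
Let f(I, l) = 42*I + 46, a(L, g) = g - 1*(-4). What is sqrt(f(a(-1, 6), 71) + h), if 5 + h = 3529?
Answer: sqrt(3990) ≈ 63.166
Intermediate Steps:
a(L, g) = 4 + g (a(L, g) = g + 4 = 4 + g)
f(I, l) = 46 + 42*I
h = 3524 (h = -5 + 3529 = 3524)
sqrt(f(a(-1, 6), 71) + h) = sqrt((46 + 42*(4 + 6)) + 3524) = sqrt((46 + 42*10) + 3524) = sqrt((46 + 420) + 3524) = sqrt(466 + 3524) = sqrt(3990)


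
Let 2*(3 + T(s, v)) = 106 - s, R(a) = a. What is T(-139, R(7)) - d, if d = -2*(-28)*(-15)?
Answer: 1919/2 ≈ 959.50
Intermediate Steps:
T(s, v) = 50 - s/2 (T(s, v) = -3 + (106 - s)/2 = -3 + (53 - s/2) = 50 - s/2)
d = -840 (d = 56*(-15) = -840)
T(-139, R(7)) - d = (50 - ½*(-139)) - 1*(-840) = (50 + 139/2) + 840 = 239/2 + 840 = 1919/2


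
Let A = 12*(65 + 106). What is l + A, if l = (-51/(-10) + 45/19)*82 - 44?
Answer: 248939/95 ≈ 2620.4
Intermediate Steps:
A = 2052 (A = 12*171 = 2052)
l = 53999/95 (l = (-51*(-1/10) + 45*(1/19))*82 - 44 = (51/10 + 45/19)*82 - 44 = (1419/190)*82 - 44 = 58179/95 - 44 = 53999/95 ≈ 568.41)
l + A = 53999/95 + 2052 = 248939/95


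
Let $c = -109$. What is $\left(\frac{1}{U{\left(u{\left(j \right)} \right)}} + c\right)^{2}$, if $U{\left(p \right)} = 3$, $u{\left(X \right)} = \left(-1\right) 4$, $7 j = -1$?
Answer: $\frac{106276}{9} \approx 11808.0$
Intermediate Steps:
$j = - \frac{1}{7}$ ($j = \frac{1}{7} \left(-1\right) = - \frac{1}{7} \approx -0.14286$)
$u{\left(X \right)} = -4$
$\left(\frac{1}{U{\left(u{\left(j \right)} \right)}} + c\right)^{2} = \left(\frac{1}{3} - 109\right)^{2} = \left(- \frac{326}{3}\right)^{2} = \frac{106276}{9}$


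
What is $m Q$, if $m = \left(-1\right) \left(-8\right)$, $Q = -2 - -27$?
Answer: $200$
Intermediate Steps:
$Q = 25$ ($Q = -2 + 27 = 25$)
$m = 8$
$m Q = 8 \cdot 25 = 200$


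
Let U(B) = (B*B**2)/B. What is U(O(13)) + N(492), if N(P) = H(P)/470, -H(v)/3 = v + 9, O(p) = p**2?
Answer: 13422167/470 ≈ 28558.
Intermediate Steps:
H(v) = -27 - 3*v (H(v) = -3*(v + 9) = -3*(9 + v) = -27 - 3*v)
N(P) = -27/470 - 3*P/470 (N(P) = (-27 - 3*P)/470 = (-27 - 3*P)*(1/470) = -27/470 - 3*P/470)
U(B) = B**2 (U(B) = B**3/B = B**2)
U(O(13)) + N(492) = (13**2)**2 + (-27/470 - 3/470*492) = 169**2 + (-27/470 - 738/235) = 28561 - 1503/470 = 13422167/470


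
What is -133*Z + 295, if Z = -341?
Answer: 45648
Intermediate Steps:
-133*Z + 295 = -133*(-341) + 295 = 45353 + 295 = 45648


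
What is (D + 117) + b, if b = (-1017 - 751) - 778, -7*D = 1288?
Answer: -2613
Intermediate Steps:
D = -184 (D = -⅐*1288 = -184)
b = -2546 (b = -1768 - 778 = -2546)
(D + 117) + b = (-184 + 117) - 2546 = -67 - 2546 = -2613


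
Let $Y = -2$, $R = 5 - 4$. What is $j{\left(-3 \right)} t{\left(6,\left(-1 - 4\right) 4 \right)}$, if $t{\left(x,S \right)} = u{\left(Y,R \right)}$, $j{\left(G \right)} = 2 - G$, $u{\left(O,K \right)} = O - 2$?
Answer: $-20$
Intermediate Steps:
$R = 1$
$u{\left(O,K \right)} = -2 + O$ ($u{\left(O,K \right)} = O - 2 = -2 + O$)
$t{\left(x,S \right)} = -4$ ($t{\left(x,S \right)} = -2 - 2 = -4$)
$j{\left(-3 \right)} t{\left(6,\left(-1 - 4\right) 4 \right)} = \left(2 - -3\right) \left(-4\right) = \left(2 + 3\right) \left(-4\right) = 5 \left(-4\right) = -20$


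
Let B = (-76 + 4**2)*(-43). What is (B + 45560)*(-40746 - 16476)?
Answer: -2754667080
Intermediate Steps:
B = 2580 (B = (-76 + 16)*(-43) = -60*(-43) = 2580)
(B + 45560)*(-40746 - 16476) = (2580 + 45560)*(-40746 - 16476) = 48140*(-57222) = -2754667080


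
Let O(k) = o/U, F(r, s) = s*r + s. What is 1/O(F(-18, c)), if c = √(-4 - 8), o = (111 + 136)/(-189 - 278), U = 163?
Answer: -76121/247 ≈ -308.18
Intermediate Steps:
o = -247/467 (o = 247/(-467) = 247*(-1/467) = -247/467 ≈ -0.52891)
c = 2*I*√3 (c = √(-12) = 2*I*√3 ≈ 3.4641*I)
F(r, s) = s + r*s (F(r, s) = r*s + s = s + r*s)
O(k) = -247/76121 (O(k) = -247/467/163 = -247/467*1/163 = -247/76121)
1/O(F(-18, c)) = 1/(-247/76121) = -76121/247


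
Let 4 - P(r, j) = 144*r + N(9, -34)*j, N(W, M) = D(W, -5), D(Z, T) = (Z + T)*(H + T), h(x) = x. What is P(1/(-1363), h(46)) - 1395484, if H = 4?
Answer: -1901788304/1363 ≈ -1.3953e+6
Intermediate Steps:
D(Z, T) = (4 + T)*(T + Z) (D(Z, T) = (Z + T)*(4 + T) = (T + Z)*(4 + T) = (4 + T)*(T + Z))
N(W, M) = 5 - W (N(W, M) = (-5)² + 4*(-5) + 4*W - 5*W = 25 - 20 + 4*W - 5*W = 5 - W)
P(r, j) = 4 - 144*r + 4*j (P(r, j) = 4 - (144*r + (5 - 1*9)*j) = 4 - (144*r + (5 - 9)*j) = 4 - (144*r - 4*j) = 4 - (-4*j + 144*r) = 4 + (-144*r + 4*j) = 4 - 144*r + 4*j)
P(1/(-1363), h(46)) - 1395484 = (4 - 144/(-1363) + 4*46) - 1395484 = (4 - 144*(-1/1363) + 184) - 1395484 = (4 + 144/1363 + 184) - 1395484 = 256388/1363 - 1395484 = -1901788304/1363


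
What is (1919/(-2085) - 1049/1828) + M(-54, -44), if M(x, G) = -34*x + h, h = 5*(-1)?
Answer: 6972941683/3811380 ≈ 1829.5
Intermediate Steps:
h = -5
M(x, G) = -5 - 34*x (M(x, G) = -34*x - 5 = -5 - 34*x)
(1919/(-2085) - 1049/1828) + M(-54, -44) = (1919/(-2085) - 1049/1828) + (-5 - 34*(-54)) = (1919*(-1/2085) - 1049*1/1828) + (-5 + 1836) = (-1919/2085 - 1049/1828) + 1831 = -5695097/3811380 + 1831 = 6972941683/3811380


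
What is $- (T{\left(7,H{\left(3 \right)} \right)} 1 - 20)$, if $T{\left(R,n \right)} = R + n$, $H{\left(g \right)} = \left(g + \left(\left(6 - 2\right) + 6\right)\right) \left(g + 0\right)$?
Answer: $-26$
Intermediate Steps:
$H{\left(g \right)} = g \left(10 + g\right)$ ($H{\left(g \right)} = \left(g + \left(4 + 6\right)\right) g = \left(g + 10\right) g = \left(10 + g\right) g = g \left(10 + g\right)$)
$- (T{\left(7,H{\left(3 \right)} \right)} 1 - 20) = - (\left(7 + 3 \left(10 + 3\right)\right) 1 - 20) = - (\left(7 + 3 \cdot 13\right) 1 - 20) = - (\left(7 + 39\right) 1 - 20) = - (46 \cdot 1 - 20) = - (46 - 20) = \left(-1\right) 26 = -26$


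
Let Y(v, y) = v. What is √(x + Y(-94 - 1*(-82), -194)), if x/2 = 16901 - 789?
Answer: 2*√8053 ≈ 179.48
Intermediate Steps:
x = 32224 (x = 2*(16901 - 789) = 2*16112 = 32224)
√(x + Y(-94 - 1*(-82), -194)) = √(32224 + (-94 - 1*(-82))) = √(32224 + (-94 + 82)) = √(32224 - 12) = √32212 = 2*√8053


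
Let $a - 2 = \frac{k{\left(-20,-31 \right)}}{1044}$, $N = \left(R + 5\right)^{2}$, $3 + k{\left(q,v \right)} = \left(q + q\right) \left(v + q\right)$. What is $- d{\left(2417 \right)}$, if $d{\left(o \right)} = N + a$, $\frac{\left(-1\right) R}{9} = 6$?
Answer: $- \frac{836923}{348} \approx -2404.9$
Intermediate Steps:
$R = -54$ ($R = \left(-9\right) 6 = -54$)
$k{\left(q,v \right)} = -3 + 2 q \left(q + v\right)$ ($k{\left(q,v \right)} = -3 + \left(q + q\right) \left(v + q\right) = -3 + 2 q \left(q + v\right)$)
$N = 2401$ ($N = \left(-54 + 5\right)^{2} = \left(-49\right)^{2} = 2401$)
$a = \frac{1375}{348}$ ($a = 2 + \frac{-3 + 2 \left(-20\right)^{2} + 2 \left(-20\right) \left(-31\right)}{1044} = 2 + \left(-3 + 2 \cdot 400 + 1240\right) \frac{1}{1044} = 2 + \left(-3 + 800 + 1240\right) \frac{1}{1044} = 2 + 2037 \cdot \frac{1}{1044} = 2 + \frac{679}{348} = \frac{1375}{348} \approx 3.9511$)
$d{\left(o \right)} = \frac{836923}{348}$ ($d{\left(o \right)} = 2401 + \frac{1375}{348} = \frac{836923}{348}$)
$- d{\left(2417 \right)} = \left(-1\right) \frac{836923}{348} = - \frac{836923}{348}$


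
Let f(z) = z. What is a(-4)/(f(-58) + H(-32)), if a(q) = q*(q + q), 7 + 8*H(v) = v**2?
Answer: 256/553 ≈ 0.46293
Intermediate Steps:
H(v) = -7/8 + v**2/8
a(q) = 2*q**2 (a(q) = q*(2*q) = 2*q**2)
a(-4)/(f(-58) + H(-32)) = (2*(-4)**2)/(-58 + (-7/8 + (1/8)*(-32)**2)) = (2*16)/(-58 + (-7/8 + (1/8)*1024)) = 32/(-58 + (-7/8 + 128)) = 32/(-58 + 1017/8) = 32/(553/8) = 32*(8/553) = 256/553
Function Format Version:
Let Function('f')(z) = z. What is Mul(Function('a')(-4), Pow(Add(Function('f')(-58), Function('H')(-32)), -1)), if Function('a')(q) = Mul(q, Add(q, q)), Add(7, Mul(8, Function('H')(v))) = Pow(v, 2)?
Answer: Rational(256, 553) ≈ 0.46293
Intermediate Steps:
Function('H')(v) = Add(Rational(-7, 8), Mul(Rational(1, 8), Pow(v, 2)))
Function('a')(q) = Mul(2, Pow(q, 2)) (Function('a')(q) = Mul(q, Mul(2, q)) = Mul(2, Pow(q, 2)))
Mul(Function('a')(-4), Pow(Add(Function('f')(-58), Function('H')(-32)), -1)) = Mul(Mul(2, Pow(-4, 2)), Pow(Add(-58, Add(Rational(-7, 8), Mul(Rational(1, 8), Pow(-32, 2)))), -1)) = Mul(Mul(2, 16), Pow(Add(-58, Add(Rational(-7, 8), Mul(Rational(1, 8), 1024))), -1)) = Mul(32, Pow(Add(-58, Add(Rational(-7, 8), 128)), -1)) = Mul(32, Pow(Add(-58, Rational(1017, 8)), -1)) = Mul(32, Pow(Rational(553, 8), -1)) = Mul(32, Rational(8, 553)) = Rational(256, 553)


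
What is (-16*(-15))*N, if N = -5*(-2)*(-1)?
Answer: -2400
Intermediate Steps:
N = -10 (N = 10*(-1) = -10)
(-16*(-15))*N = -16*(-15)*(-10) = 240*(-10) = -2400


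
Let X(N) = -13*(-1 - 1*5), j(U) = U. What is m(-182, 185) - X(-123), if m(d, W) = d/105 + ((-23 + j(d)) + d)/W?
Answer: -45413/555 ≈ -81.825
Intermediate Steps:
X(N) = 78 (X(N) = -13*(-1 - 5) = -13*(-6) = 78)
m(d, W) = d/105 + (-23 + 2*d)/W (m(d, W) = d/105 + ((-23 + d) + d)/W = d*(1/105) + (-23 + 2*d)/W = d/105 + (-23 + 2*d)/W)
m(-182, 185) - X(-123) = (1/105)*(-2415 + 210*(-182) + 185*(-182))/185 - 1*78 = (1/105)*(1/185)*(-2415 - 38220 - 33670) - 78 = (1/105)*(1/185)*(-74305) - 78 = -2123/555 - 78 = -45413/555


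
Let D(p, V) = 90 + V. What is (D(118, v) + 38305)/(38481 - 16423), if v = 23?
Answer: 19209/11029 ≈ 1.7417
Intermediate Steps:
(D(118, v) + 38305)/(38481 - 16423) = ((90 + 23) + 38305)/(38481 - 16423) = (113 + 38305)/22058 = 38418*(1/22058) = 19209/11029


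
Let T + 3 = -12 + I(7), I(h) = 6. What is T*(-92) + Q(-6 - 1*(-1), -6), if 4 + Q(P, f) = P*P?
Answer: 849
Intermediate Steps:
Q(P, f) = -4 + P² (Q(P, f) = -4 + P*P = -4 + P²)
T = -9 (T = -3 + (-12 + 6) = -3 - 6 = -9)
T*(-92) + Q(-6 - 1*(-1), -6) = -9*(-92) + (-4 + (-6 - 1*(-1))²) = 828 + (-4 + (-6 + 1)²) = 828 + (-4 + (-5)²) = 828 + (-4 + 25) = 828 + 21 = 849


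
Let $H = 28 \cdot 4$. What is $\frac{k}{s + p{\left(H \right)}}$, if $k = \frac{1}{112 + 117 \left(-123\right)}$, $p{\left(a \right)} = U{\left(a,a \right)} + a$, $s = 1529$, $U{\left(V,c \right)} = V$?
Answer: $- \frac{1}{25031087} \approx -3.995 \cdot 10^{-8}$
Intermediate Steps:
$H = 112$
$p{\left(a \right)} = 2 a$ ($p{\left(a \right)} = a + a = 2 a$)
$k = - \frac{1}{14279}$ ($k = \frac{1}{112 - 14391} = \frac{1}{-14279} = - \frac{1}{14279} \approx -7.0033 \cdot 10^{-5}$)
$\frac{k}{s + p{\left(H \right)}} = - \frac{1}{14279 \left(1529 + 2 \cdot 112\right)} = - \frac{1}{14279 \left(1529 + 224\right)} = - \frac{1}{14279 \cdot 1753} = \left(- \frac{1}{14279}\right) \frac{1}{1753} = - \frac{1}{25031087}$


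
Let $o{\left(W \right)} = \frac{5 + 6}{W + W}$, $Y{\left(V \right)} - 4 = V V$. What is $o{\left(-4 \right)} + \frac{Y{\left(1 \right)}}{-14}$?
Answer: $- \frac{97}{56} \approx -1.7321$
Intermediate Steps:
$Y{\left(V \right)} = 4 + V^{2}$ ($Y{\left(V \right)} = 4 + V V = 4 + V^{2}$)
$o{\left(W \right)} = \frac{11}{2 W}$
$o{\left(-4 \right)} + \frac{Y{\left(1 \right)}}{-14} = \frac{11}{2 \left(-4\right)} + \frac{4 + 1^{2}}{-14} = \frac{11}{2} \left(- \frac{1}{4}\right) + \left(4 + 1\right) \left(- \frac{1}{14}\right) = - \frac{11}{8} + 5 \left(- \frac{1}{14}\right) = - \frac{11}{8} - \frac{5}{14} = - \frac{97}{56}$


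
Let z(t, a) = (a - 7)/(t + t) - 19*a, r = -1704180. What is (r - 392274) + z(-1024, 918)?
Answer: -4329259919/2048 ≈ -2.1139e+6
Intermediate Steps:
z(t, a) = -19*a + (-7 + a)/(2*t) (z(t, a) = (-7 + a)/((2*t)) - 19*a = (-7 + a)*(1/(2*t)) - 19*a = (-7 + a)/(2*t) - 19*a = -19*a + (-7 + a)/(2*t))
(r - 392274) + z(-1024, 918) = (-1704180 - 392274) + (½)*(-7 + 918 - 38*918*(-1024))/(-1024) = -2096454 + (½)*(-1/1024)*(-7 + 918 + 35721216) = -2096454 + (½)*(-1/1024)*35722127 = -2096454 - 35722127/2048 = -4329259919/2048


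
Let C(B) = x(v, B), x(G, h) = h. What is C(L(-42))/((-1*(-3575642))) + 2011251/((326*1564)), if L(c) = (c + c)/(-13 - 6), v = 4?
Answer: 9759914303091/2474195108648 ≈ 3.9447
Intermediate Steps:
L(c) = -2*c/19 (L(c) = (2*c)/(-19) = (2*c)*(-1/19) = -2*c/19)
C(B) = B
C(L(-42))/((-1*(-3575642))) + 2011251/((326*1564)) = (-2/19*(-42))/((-1*(-3575642))) + 2011251/((326*1564)) = (84/19)/3575642 + 2011251/509864 = (84/19)*(1/3575642) + 2011251*(1/509864) = 6/4852657 + 2011251/509864 = 9759914303091/2474195108648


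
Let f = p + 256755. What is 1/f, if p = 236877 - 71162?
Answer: 1/422470 ≈ 2.3670e-6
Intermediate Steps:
p = 165715
f = 422470 (f = 165715 + 256755 = 422470)
1/f = 1/422470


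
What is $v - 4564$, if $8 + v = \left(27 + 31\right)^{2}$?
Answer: $-1208$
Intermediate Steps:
$v = 3356$ ($v = -8 + \left(27 + 31\right)^{2} = -8 + 58^{2} = -8 + 3364 = 3356$)
$v - 4564 = 3356 - 4564 = -1208$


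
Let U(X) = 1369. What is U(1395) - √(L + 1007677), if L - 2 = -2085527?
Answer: 1369 - 2*I*√269462 ≈ 1369.0 - 1038.2*I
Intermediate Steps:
L = -2085525 (L = 2 - 2085527 = -2085525)
U(1395) - √(L + 1007677) = 1369 - √(-2085525 + 1007677) = 1369 - √(-1077848) = 1369 - 2*I*√269462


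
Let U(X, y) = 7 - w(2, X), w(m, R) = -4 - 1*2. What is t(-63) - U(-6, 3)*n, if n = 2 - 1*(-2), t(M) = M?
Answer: -115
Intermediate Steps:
w(m, R) = -6 (w(m, R) = -4 - 2 = -6)
U(X, y) = 13 (U(X, y) = 7 - 1*(-6) = 7 + 6 = 13)
n = 4 (n = 2 + 2 = 4)
t(-63) - U(-6, 3)*n = -63 - 13*4 = -63 - 1*52 = -63 - 52 = -115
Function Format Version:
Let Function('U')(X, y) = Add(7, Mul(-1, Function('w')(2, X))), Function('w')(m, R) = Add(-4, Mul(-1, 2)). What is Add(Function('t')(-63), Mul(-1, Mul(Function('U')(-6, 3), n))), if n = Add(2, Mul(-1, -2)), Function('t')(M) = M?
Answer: -115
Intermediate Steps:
Function('w')(m, R) = -6 (Function('w')(m, R) = Add(-4, -2) = -6)
Function('U')(X, y) = 13 (Function('U')(X, y) = Add(7, Mul(-1, -6)) = Add(7, 6) = 13)
n = 4 (n = Add(2, 2) = 4)
Add(Function('t')(-63), Mul(-1, Mul(Function('U')(-6, 3), n))) = Add(-63, Mul(-1, Mul(13, 4))) = Add(-63, Mul(-1, 52)) = Add(-63, -52) = -115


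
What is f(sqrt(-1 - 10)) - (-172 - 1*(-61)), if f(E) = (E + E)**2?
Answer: 67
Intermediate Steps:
f(E) = 4*E**2 (f(E) = (2*E)**2 = 4*E**2)
f(sqrt(-1 - 10)) - (-172 - 1*(-61)) = 4*(sqrt(-1 - 10))**2 - (-172 - 1*(-61)) = 4*(sqrt(-11))**2 - (-172 + 61) = 4*(I*sqrt(11))**2 - 1*(-111) = 4*(-11) + 111 = -44 + 111 = 67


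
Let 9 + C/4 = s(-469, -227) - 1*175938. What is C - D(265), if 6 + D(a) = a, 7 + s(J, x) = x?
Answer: -704983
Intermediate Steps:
s(J, x) = -7 + x
C = -704724 (C = -36 + 4*((-7 - 227) - 1*175938) = -36 + 4*(-234 - 175938) = -36 + 4*(-176172) = -36 - 704688 = -704724)
D(a) = -6 + a
C - D(265) = -704724 - (-6 + 265) = -704724 - 1*259 = -704724 - 259 = -704983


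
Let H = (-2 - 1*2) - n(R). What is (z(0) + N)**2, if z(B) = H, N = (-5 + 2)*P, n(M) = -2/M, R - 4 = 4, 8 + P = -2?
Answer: 11025/16 ≈ 689.06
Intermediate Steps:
P = -10 (P = -8 - 2 = -10)
R = 8 (R = 4 + 4 = 8)
N = 30 (N = (-5 + 2)*(-10) = -3*(-10) = 30)
H = -15/4 (H = (-2 - 1*2) - (-2)/8 = (-2 - 2) - (-2)/8 = -4 - 1*(-1/4) = -4 + 1/4 = -15/4 ≈ -3.7500)
z(B) = -15/4
(z(0) + N)**2 = (-15/4 + 30)**2 = (105/4)**2 = 11025/16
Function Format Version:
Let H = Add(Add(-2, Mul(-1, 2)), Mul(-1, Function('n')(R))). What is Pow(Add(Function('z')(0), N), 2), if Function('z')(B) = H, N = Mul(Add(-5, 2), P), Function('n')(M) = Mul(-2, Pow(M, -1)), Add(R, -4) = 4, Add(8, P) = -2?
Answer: Rational(11025, 16) ≈ 689.06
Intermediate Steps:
P = -10 (P = Add(-8, -2) = -10)
R = 8 (R = Add(4, 4) = 8)
N = 30 (N = Mul(Add(-5, 2), -10) = Mul(-3, -10) = 30)
H = Rational(-15, 4) (H = Add(Add(-2, Mul(-1, 2)), Mul(-1, Mul(-2, Pow(8, -1)))) = Add(Add(-2, -2), Mul(-1, Mul(-2, Rational(1, 8)))) = Add(-4, Mul(-1, Rational(-1, 4))) = Add(-4, Rational(1, 4)) = Rational(-15, 4) ≈ -3.7500)
Function('z')(B) = Rational(-15, 4)
Pow(Add(Function('z')(0), N), 2) = Pow(Add(Rational(-15, 4), 30), 2) = Pow(Rational(105, 4), 2) = Rational(11025, 16)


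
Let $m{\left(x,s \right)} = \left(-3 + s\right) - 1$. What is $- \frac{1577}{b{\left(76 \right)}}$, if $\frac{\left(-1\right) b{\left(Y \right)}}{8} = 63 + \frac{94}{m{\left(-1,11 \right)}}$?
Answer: $\frac{11039}{4280} \approx 2.5792$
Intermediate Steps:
$m{\left(x,s \right)} = -4 + s$ ($m{\left(x,s \right)} = \left(-3 + s\right) - 1 = -4 + s$)
$b{\left(Y \right)} = - \frac{4280}{7}$ ($b{\left(Y \right)} = - 8 \left(63 + \frac{94}{-4 + 11}\right) = - 8 \left(63 + \frac{94}{7}\right) = \left(-8\right) \frac{535}{7} = - \frac{4280}{7}$)
$- \frac{1577}{b{\left(76 \right)}} = - \frac{1577}{- \frac{4280}{7}} = \left(-1577\right) \left(- \frac{7}{4280}\right) = \frac{11039}{4280}$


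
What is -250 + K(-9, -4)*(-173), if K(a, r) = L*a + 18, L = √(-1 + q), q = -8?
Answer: -3364 + 4671*I ≈ -3364.0 + 4671.0*I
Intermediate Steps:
L = 3*I (L = √(-1 - 8) = √(-9) = 3*I ≈ 3.0*I)
K(a, r) = 18 + 3*I*a (K(a, r) = (3*I)*a + 18 = 3*I*a + 18 = 18 + 3*I*a)
-250 + K(-9, -4)*(-173) = -250 + (18 + 3*I*(-9))*(-173) = -250 + (18 - 27*I)*(-173) = -250 + (-3114 + 4671*I) = -3364 + 4671*I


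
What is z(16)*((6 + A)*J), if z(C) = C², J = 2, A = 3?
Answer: 4608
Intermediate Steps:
z(16)*((6 + A)*J) = 16²*((6 + 3)*2) = 256*(9*2) = 256*18 = 4608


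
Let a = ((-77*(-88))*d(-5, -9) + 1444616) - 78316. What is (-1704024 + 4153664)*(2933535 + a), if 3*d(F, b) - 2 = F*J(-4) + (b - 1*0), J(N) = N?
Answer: 31814927316520/3 ≈ 1.0605e+13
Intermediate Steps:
d(F, b) = ⅔ - 4*F/3 + b/3 (d(F, b) = ⅔ + (F*(-4) + (b - 1*0))/3 = ⅔ + (-4*F + (b + 0))/3 = ⅔ + (-4*F + b)/3 = ⅔ + (b - 4*F)/3 = ⅔ + (-4*F/3 + b/3) = ⅔ - 4*F/3 + b/3)
a = 4186988/3 (a = ((-77*(-88))*(⅔ - 4/3*(-5) + (⅓)*(-9)) + 1444616) - 78316 = (6776*(⅔ + 20/3 - 3) + 1444616) - 78316 = (6776*(13/3) + 1444616) - 78316 = (88088/3 + 1444616) - 78316 = 4421936/3 - 78316 = 4186988/3 ≈ 1.3957e+6)
(-1704024 + 4153664)*(2933535 + a) = (-1704024 + 4153664)*(2933535 + 4186988/3) = 2449640*(12987593/3) = 31814927316520/3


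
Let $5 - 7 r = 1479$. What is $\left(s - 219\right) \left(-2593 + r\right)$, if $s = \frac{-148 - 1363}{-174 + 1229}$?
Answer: $\frac{912782300}{1477} \approx 6.18 \cdot 10^{5}$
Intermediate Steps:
$r = - \frac{1474}{7}$ ($r = \frac{5}{7} - \frac{1479}{7} = - \frac{1474}{7} \approx -210.57$)
$s = - \frac{1511}{1055} \approx -1.4322$
$\left(s - 219\right) \left(-2593 + r\right) = \left(- \frac{1511}{1055} - 219\right) \left(-2593 - \frac{1474}{7}\right) = \left(- \frac{232556}{1055}\right) \left(- \frac{19625}{7}\right) = \frac{912782300}{1477}$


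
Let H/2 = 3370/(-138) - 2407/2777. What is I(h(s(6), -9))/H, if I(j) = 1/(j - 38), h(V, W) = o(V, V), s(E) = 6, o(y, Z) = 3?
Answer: 191613/339172960 ≈ 0.00056494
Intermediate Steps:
h(V, W) = 3
I(j) = 1/(-38 + j)
H = -9690656/191613 (H = 2*(3370/(-138) - 2407/2777) = 2*(3370*(-1/138) - 2407*1/2777) = 2*(-1685/69 - 2407/2777) = 2*(-4845328/191613) = -9690656/191613 ≈ -50.574)
I(h(s(6), -9))/H = 1/((-38 + 3)*(-9690656/191613)) = -191613/9690656/(-35) = -1/35*(-191613/9690656) = 191613/339172960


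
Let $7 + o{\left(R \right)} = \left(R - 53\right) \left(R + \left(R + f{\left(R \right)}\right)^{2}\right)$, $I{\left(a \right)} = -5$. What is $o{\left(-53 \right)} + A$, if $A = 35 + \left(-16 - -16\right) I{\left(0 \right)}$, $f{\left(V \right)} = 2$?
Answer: $-270060$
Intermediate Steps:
$A = 35$ ($A = 35 + \left(-16 - -16\right) \left(-5\right) = 35 + \left(-16 + 16\right) \left(-5\right) = 35 + 0 \left(-5\right) = 35 + 0 = 35$)
$o{\left(R \right)} = -7 + \left(-53 + R\right) \left(R + \left(2 + R\right)^{2}\right)$ ($o{\left(R \right)} = -7 + \left(R - 53\right) \left(R + \left(R + 2\right)^{2}\right) = -7 + \left(-53 + R\right) \left(R + \left(2 + R\right)^{2}\right)$)
$o{\left(-53 \right)} + A = \left(-219 + \left(-53\right)^{3} - -13833 - 48 \left(-53\right)^{2}\right) + 35 = \left(-219 - 148877 + 13833 - 134832\right) + 35 = -270095 + 35 = -270060$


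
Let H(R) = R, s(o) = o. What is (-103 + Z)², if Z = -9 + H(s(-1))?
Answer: 12769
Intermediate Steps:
Z = -10 (Z = -9 - 1 = -10)
(-103 + Z)² = (-103 - 10)² = (-113)² = 12769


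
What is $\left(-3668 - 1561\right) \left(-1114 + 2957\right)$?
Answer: $-9637047$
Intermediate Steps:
$\left(-3668 - 1561\right) \left(-1114 + 2957\right) = \left(-5229\right) 1843 = -9637047$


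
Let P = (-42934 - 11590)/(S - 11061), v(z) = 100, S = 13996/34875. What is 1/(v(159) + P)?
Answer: 385738379/40475362400 ≈ 0.0095302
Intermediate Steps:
S = 13996/34875 (S = 13996*(1/34875) = 13996/34875 ≈ 0.40132)
P = 1901524500/385738379 (P = (-42934 - 11590)/(13996/34875 - 11061) = -54524/(-385738379/34875) = -54524*(-34875/385738379) = 1901524500/385738379 ≈ 4.9296)
1/(v(159) + P) = 1/(100 + 1901524500/385738379) = 1/(40475362400/385738379) = 385738379/40475362400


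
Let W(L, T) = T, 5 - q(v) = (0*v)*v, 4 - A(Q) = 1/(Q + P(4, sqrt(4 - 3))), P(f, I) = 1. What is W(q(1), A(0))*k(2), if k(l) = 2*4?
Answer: 24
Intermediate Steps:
k(l) = 8
A(Q) = 4 - 1/(1 + Q) (A(Q) = 4 - 1/(Q + 1) = 4 - 1/(1 + Q))
q(v) = 5 (q(v) = 5 - 0*v*v = 5 - 0*v = 5 - 1*0 = 5 + 0 = 5)
W(q(1), A(0))*k(2) = ((3 + 4*0)/(1 + 0))*8 = ((3 + 0)/1)*8 = (1*3)*8 = 3*8 = 24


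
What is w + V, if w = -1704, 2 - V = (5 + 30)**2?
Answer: -2927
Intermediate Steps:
V = -1223 (V = 2 - (5 + 30)**2 = 2 - 1*35**2 = 2 - 1*1225 = 2 - 1225 = -1223)
w + V = -1704 - 1223 = -2927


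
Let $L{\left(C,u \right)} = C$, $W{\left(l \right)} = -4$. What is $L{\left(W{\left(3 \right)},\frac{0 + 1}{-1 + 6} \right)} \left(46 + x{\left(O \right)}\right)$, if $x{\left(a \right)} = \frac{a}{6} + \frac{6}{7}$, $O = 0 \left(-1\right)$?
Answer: $- \frac{1312}{7} \approx -187.43$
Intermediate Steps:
$O = 0$
$x{\left(a \right)} = \frac{6}{7} + \frac{a}{6}$ ($x{\left(a \right)} = a \frac{1}{6} + 6 \cdot \frac{1}{7} = \frac{a}{6} + \frac{6}{7} = \frac{6}{7} + \frac{a}{6}$)
$L{\left(W{\left(3 \right)},\frac{0 + 1}{-1 + 6} \right)} \left(46 + x{\left(O \right)}\right) = - 4 \left(46 + \left(\frac{6}{7} + \frac{1}{6} \cdot 0\right)\right) = - 4 \left(46 + \left(\frac{6}{7} + 0\right)\right) = - 4 \left(46 + \frac{6}{7}\right) = \left(-4\right) \frac{328}{7} = - \frac{1312}{7}$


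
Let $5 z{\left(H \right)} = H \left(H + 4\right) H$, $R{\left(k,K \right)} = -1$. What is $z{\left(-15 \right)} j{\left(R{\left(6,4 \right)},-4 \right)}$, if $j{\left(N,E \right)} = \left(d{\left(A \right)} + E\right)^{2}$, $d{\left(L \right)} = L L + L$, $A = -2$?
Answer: $-1980$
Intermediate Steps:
$z{\left(H \right)} = \frac{H^{2} \left(4 + H\right)}{5}$ ($z{\left(H \right)} = \frac{H \left(H + 4\right) H}{5} = \frac{H \left(4 + H\right) H}{5} = \frac{H^{2} \left(4 + H\right)}{5}$)
$d{\left(L \right)} = L + L^{2}$ ($d{\left(L \right)} = L^{2} + L = L + L^{2}$)
$j{\left(N,E \right)} = \left(2 + E\right)^{2}$ ($j{\left(N,E \right)} = \left(- 2 \left(1 - 2\right) + E\right)^{2} = \left(\left(-2\right) \left(-1\right) + E\right)^{2} = \left(2 + E\right)^{2}$)
$z{\left(-15 \right)} j{\left(R{\left(6,4 \right)},-4 \right)} = \frac{\left(-15\right)^{2} \left(4 - 15\right)}{5} \left(2 - 4\right)^{2} = \frac{1}{5} \cdot 225 \left(-11\right) \left(-2\right)^{2} = \left(-495\right) 4 = -1980$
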